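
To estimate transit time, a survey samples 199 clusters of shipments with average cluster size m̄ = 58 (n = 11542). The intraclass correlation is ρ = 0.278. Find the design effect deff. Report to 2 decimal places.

deff = 1 + (58 − 1)·0.278 = 1 + 15.846 = 16.846.

16.85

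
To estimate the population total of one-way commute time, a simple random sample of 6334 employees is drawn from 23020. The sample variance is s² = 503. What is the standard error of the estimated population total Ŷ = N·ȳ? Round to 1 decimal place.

5523.0

Var(Ŷ) = N²·Var(ȳ) = N²·(1 − n/N)·s²/n.
f = 6334/23020 = 0.27515204; Var(ȳ) = 0.72484796·503/6334 = 0.057562129.
Var(Ŷ) = 23020² · 0.057562129 = 3.0503346 × 10^7.
SE(Ŷ) = √(3.0503346 × 10^7) = 5523.0.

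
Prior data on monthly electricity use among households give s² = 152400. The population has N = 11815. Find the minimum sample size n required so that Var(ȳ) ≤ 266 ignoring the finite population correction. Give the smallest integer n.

573

Without fpc, n₀ = s²/D = 152400/266 = 572.9323.
Rounding up, n = 573.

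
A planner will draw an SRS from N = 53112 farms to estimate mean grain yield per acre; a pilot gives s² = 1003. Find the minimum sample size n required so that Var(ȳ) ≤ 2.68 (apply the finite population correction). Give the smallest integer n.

372

Without fpc, n₀ = s²/D = 1003/2.68 = 374.2537.
With fpc, (1 − n/N)·s²/n ≤ D requires n ≥ n₀/(1 + n₀/N) = 374.2537/(1 + 374.2537/53112) = 371.6350.
Rounding up, n = 372.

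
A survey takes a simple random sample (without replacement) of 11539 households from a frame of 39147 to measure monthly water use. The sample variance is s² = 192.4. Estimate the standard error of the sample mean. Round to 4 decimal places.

0.1084

Under SRS without replacement, Var(ȳ) = (1 − f)·s²/n with f = n/N = 11539/39147 = 0.29476077.
Var(ȳ) = (1 − 0.29476077)·192.4/11539 = 0.70523923·0.016673889 = 0.01175908.
SE(ȳ) = √(0.01175908) = 0.1084.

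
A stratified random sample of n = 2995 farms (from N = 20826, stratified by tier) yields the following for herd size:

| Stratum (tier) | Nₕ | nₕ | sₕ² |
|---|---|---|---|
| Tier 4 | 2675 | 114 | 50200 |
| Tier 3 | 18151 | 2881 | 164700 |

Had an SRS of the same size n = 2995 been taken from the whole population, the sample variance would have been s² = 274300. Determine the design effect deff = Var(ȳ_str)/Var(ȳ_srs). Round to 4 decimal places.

0.5546

Var(ȳ_str) = Σ Wₕ²(1−fₕ)sₕ²/nₕ with Wₕ = Nₕ/20826:
  Tier 4: (2675/20826)²·(1−114/2675)·50200/114 = 6.9553742
  Tier 3: (18151/20826)²·(1−2881/18151)·164700/2881 = 36.5324
  → Var(ȳ_str) = 43.487774.
Var(ȳ_srs) = (1 − 2995/20826)·274300/2995 = 78.41494.
deff = 43.487774 / 78.41494 = 0.5546.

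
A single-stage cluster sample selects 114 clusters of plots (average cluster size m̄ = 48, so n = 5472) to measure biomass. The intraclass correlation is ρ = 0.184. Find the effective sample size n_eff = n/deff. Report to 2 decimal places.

deff = 1 + (48 − 1)·0.184 = 1 + 8.648 = 9.648.
n_eff = 5472 / 9.648 = 567.16.

567.16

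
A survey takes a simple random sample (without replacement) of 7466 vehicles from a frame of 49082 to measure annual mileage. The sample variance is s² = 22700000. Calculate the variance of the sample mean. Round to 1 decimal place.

2578.0

Under SRS without replacement, Var(ȳ) = (1 − f)·s²/n with f = n/N = 7466/49082 = 0.15211279.
Var(ȳ) = (1 − 0.15211279)·22700000/7466 = 0.84788721·3040.45 = 2577.9587.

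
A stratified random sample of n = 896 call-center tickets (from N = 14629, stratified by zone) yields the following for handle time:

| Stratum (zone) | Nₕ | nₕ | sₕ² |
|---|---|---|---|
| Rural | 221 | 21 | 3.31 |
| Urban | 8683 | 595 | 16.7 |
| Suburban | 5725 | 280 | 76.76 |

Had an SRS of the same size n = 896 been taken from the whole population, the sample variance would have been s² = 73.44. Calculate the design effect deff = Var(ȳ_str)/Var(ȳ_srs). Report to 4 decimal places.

0.6391

Var(ȳ_str) = Σ Wₕ²(1−fₕ)sₕ²/nₕ with Wₕ = Nₕ/14629:
  Rural: (221/14629)²·(1−21/221)·3.31/21 = 3.25538 × 10^-5
  Urban: (8683/14629)²·(1−595/8683)·16.7/595 = 0.0092104568
  Suburban: (5725/14629)²·(1−280/5725)·76.76/280 = 0.039931997
  → Var(ȳ_str) = 0.049175008.
Var(ȳ_srs) = (1 − 896/14629)·73.44/896 = 0.07694412.
deff = 0.049175008 / 0.07694412 = 0.6391.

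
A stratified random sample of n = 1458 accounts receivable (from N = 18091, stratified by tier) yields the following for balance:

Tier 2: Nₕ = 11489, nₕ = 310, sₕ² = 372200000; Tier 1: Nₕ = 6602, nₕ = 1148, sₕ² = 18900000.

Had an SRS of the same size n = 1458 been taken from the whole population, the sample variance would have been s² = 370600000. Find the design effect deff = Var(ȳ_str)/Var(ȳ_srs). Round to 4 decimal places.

Var(ȳ_str) = Σ Wₕ²(1−fₕ)sₕ²/nₕ with Wₕ = Nₕ/18091:
  Tier 2: (11489/18091)²·(1−310/11489)·372200000/310 = 471166.84
  Tier 1: (6602/18091)²·(1−1148/6602)·18900000/1148 = 1811.2793
  → Var(ȳ_str) = 472978.12.
Var(ȳ_srs) = (1 − 1458/18091)·370600000/1458 = 233698.49.
deff = 472978.12 / 233698.49 = 2.0239.

2.0239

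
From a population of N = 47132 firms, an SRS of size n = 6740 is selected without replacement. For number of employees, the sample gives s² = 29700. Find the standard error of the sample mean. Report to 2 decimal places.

Under SRS without replacement, Var(ȳ) = (1 − f)·s²/n with f = n/N = 6740/47132 = 0.14300263.
Var(ȳ) = (1 − 0.14300263)·29700/6740 = 0.85699737·4.4065282 = 3.7763831.
SE(ȳ) = √(3.7763831) = 1.94.

1.94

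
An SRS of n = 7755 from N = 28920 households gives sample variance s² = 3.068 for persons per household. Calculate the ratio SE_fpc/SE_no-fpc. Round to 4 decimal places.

0.8555

f = n/N = 7755/28920 = 0.26815353.
SE_no-fpc = √(s²/n) = 0.019890091; SE_fpc = √((1−f)s²/n) = 0.01701558.
Ratio = √(1−f) = 0.85548026.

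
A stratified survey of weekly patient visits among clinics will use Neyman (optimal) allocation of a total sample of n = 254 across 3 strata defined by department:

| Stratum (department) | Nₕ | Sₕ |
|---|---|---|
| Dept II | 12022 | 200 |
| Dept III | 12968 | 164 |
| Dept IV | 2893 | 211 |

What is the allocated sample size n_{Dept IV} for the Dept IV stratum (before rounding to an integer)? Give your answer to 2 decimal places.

30.16

Neyman allocation: nₕ = n·NₕSₕ / Σⱼ NⱼSⱼ.
Σ NⱼSⱼ = 12022·200 + 12968·164 + 2893·211 = 5.141575 × 10^6.
n_{Dept IV} = 254·2893·211 / (5.141575 × 10^6) = 30.16.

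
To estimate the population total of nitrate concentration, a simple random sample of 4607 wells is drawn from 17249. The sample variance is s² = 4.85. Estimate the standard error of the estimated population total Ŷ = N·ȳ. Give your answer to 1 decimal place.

479.1

Var(Ŷ) = N²·Var(ȳ) = N²·(1 − n/N)·s²/n.
f = 4607/17249 = 0.26708795; Var(ȳ) = 0.73291205·4.85/4607 = 7.715701 × 10^-4.
Var(Ŷ) = 17249² · (7.715701 × 10^-4) = 229563.71.
SE(Ŷ) = √(229563.71) = 479.1.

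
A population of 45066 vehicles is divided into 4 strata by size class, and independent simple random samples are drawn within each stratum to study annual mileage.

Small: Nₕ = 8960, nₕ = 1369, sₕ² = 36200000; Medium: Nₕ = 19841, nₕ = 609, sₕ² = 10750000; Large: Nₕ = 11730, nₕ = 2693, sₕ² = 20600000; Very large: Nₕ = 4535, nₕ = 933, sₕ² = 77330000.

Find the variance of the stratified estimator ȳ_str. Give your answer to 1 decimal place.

Var(ȳ_str) = Σₕ Wₕ²(1 − fₕ)sₕ²/nₕ with Wₕ = Nₕ/N, N = 45066.
Small: Wₕ = 0.19881951; term = 0.19881951²·(1 − 0.15279018)·36200000/1369 = 885.55206.
Medium: Wₕ = 0.44026539; term = 0.44026539²·(1 − 0.03069402)·10750000/609 = 3316.5088.
Large: Wₕ = 0.26028492; term = 0.26028492²·(1 − 0.22958227)·20600000/2693 = 399.25939.
Very large: Wₕ = 0.10063019; term = 0.10063019²·(1 − 0.20573319)·77330000/933 = 666.63689.
Sum = 5267.9571.

5268.0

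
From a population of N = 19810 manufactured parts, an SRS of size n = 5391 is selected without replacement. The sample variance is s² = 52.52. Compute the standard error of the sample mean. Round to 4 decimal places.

0.0842

Under SRS without replacement, Var(ȳ) = (1 − f)·s²/n with f = n/N = 5391/19810 = 0.27213529.
Var(ȳ) = (1 − 0.27213529)·52.52/5391 = 0.72786471·0.0097421629 = 0.0070909766.
SE(ȳ) = √(0.0070909766) = 0.0842.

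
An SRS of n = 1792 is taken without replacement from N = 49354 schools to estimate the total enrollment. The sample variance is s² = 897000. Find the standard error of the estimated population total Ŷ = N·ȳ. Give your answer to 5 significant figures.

1.0840 × 10^6

Var(Ŷ) = N²·Var(ȳ) = N²·(1 − n/N)·s²/n.
f = 1792/49354 = 0.03630911; Var(ȳ) = 0.96369089·897000/1792 = 482.38322.
Var(Ŷ) = 49354² · 482.38322 = 1.1749974 × 10^12.
SE(Ŷ) = √(1.1749974 × 10^12) = 1.0840 × 10^6.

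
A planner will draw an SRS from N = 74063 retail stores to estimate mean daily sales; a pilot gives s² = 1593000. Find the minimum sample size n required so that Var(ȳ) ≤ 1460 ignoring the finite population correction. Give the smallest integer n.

Without fpc, n₀ = s²/D = 1593000/1460 = 1091.0959.
Rounding up, n = 1092.

1092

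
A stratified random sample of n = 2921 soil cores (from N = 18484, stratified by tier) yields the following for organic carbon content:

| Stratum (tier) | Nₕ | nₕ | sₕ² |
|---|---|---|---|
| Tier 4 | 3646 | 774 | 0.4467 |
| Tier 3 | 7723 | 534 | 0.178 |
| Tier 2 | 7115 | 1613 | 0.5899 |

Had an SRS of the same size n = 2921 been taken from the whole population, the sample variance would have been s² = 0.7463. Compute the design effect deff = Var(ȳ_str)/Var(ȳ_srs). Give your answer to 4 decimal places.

0.5288

Var(ȳ_str) = Σ Wₕ²(1−fₕ)sₕ²/nₕ with Wₕ = Nₕ/18484:
  Tier 4: (3646/18484)²·(1−774/3646)·0.4467/774 = 1.7688222 × 10^-5
  Tier 3: (7723/18484)²·(1−534/7723)·0.178/534 = 5.4167818 × 10^-5
  Tier 2: (7115/18484)²·(1−1613/7115)·0.5899/1613 = 4.190324 × 10^-5
  → Var(ȳ_str) = 1.1375928 × 10^-4.
Var(ȳ_srs) = (1 − 2921/18484)·0.7463/2921 = 2.1511923 × 10^-4.
deff = (1.1375928 × 10^-4) / (2.1511923 × 10^-4) = 0.5288.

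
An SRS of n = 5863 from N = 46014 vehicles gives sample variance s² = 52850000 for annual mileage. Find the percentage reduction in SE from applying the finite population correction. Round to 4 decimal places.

f = n/N = 5863/46014 = 0.12741774.
SE_no-fpc = √(s²/n) = 94.942912; SE_fpc = √((1−f)s²/n) = 88.688179.
Ratio = √(1−f) = 0.93412112. Reduction = 100·(1 − 0.93412112) = 6.5879%.

6.5879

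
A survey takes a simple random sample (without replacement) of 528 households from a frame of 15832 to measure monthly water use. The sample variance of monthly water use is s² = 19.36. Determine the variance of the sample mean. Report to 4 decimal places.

Under SRS without replacement, Var(ȳ) = (1 − f)·s²/n with f = n/N = 528/15832 = 0.03335018.
Var(ȳ) = (1 − 0.03335018)·19.36/528 = 0.96664982·0.036666667 = 0.035443827.

0.0354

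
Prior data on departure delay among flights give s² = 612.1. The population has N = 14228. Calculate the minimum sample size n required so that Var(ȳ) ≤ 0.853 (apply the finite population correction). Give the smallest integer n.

Without fpc, n₀ = s²/D = 612.1/0.853 = 717.5850.
With fpc, (1 − n/N)·s²/n ≤ D requires n ≥ n₀/(1 + n₀/N) = 717.5850/(1 + 717.5850/14228) = 683.1315.
Rounding up, n = 684.

684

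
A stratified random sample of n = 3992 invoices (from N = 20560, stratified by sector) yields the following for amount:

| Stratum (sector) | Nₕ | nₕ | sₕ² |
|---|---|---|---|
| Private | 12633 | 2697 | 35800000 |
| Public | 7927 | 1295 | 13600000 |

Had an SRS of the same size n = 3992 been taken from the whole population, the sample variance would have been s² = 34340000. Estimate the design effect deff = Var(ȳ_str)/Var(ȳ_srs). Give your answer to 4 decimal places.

0.7570

Var(ȳ_str) = Σ Wₕ²(1−fₕ)sₕ²/nₕ with Wₕ = Nₕ/20560:
  Private: (12633/20560)²·(1−2697/12633)·35800000/2697 = 3941.6126
  Public: (7927/20560)²·(1−1295/7927)·13600000/1295 = 1306.0996
  → Var(ȳ_str) = 5247.7122.
Var(ȳ_srs) = (1 − 3992/20560)·34340000/3992 = 6931.9709.
deff = 5247.7122 / 6931.9709 = 0.7570.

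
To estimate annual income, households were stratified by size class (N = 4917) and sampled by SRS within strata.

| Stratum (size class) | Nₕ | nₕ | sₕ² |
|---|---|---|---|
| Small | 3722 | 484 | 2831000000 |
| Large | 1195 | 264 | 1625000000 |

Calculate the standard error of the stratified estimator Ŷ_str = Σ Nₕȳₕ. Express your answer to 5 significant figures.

Var(Ŷ_str) = Σₕ Nₕ²(1 − fₕ)sₕ²/nₕ.
Small: 3722²·(1 − 484/3722)·2831000000/484 = 7.049328 × 10^13.
Large: 1195²·(1 − 264/1195)·1625000000/264 = 6.8480516 × 10^12.
Sum = 7.7341332 × 10^13.
SE = √(7.7341332 × 10^13) = 8.7944 × 10^6.

8.7944 × 10^6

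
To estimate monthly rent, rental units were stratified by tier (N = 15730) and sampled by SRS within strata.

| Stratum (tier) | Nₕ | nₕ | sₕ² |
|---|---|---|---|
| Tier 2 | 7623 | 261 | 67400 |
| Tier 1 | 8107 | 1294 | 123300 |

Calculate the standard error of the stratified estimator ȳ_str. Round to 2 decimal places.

Var(ȳ_str) = Σₕ Wₕ²(1 − fₕ)sₕ²/nₕ with Wₕ = Nₕ/N, N = 15730.
Tier 2: Wₕ = 0.48461538; term = 0.48461538²·(1 − 0.03423849)·67400/261 = 58.57114.
Tier 1: Wₕ = 0.51538462; term = 0.51538462²·(1 − 0.15961515)·123300/1294 = 21.270119.
Sum = 79.841259.
SE = √(79.841259) = 8.94.

8.94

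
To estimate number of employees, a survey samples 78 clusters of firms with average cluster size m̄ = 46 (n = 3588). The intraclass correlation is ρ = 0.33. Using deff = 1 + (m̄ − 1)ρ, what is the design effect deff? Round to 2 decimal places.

deff = 1 + (46 − 1)·0.33 = 1 + 14.85 = 15.85.

15.85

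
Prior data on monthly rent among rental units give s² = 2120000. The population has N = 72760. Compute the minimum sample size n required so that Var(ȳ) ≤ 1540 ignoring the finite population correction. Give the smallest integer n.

Without fpc, n₀ = s²/D = 2120000/1540 = 1376.6234.
Rounding up, n = 1377.

1377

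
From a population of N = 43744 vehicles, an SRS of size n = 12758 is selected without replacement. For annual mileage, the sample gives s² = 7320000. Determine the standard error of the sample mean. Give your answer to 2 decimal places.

Under SRS without replacement, Var(ȳ) = (1 − f)·s²/n with f = n/N = 12758/43744 = 0.29165143.
Var(ȳ) = (1 − 0.29165143)·7320000/12758 = 0.70834857·573.75764 = 406.42041.
SE(ȳ) = √(406.42041) = 20.16.

20.16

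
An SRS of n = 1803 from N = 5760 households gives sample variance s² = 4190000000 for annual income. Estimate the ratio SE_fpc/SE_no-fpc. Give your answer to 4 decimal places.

0.8288

f = n/N = 1803/5760 = 0.31302083.
SE_no-fpc = √(s²/n) = 1524.4358; SE_fpc = √((1−f)s²/n) = 1263.5165.
Ratio = √(1−f) = 0.82884206.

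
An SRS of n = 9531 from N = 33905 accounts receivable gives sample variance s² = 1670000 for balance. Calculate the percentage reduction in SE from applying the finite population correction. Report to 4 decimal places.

15.2126

f = n/N = 9531/33905 = 0.28110898.
SE_no-fpc = √(s²/n) = 13.236983; SE_fpc = √((1−f)s²/n) = 11.223299.
Ratio = √(1−f) = 0.84787441. Reduction = 100·(1 − 0.84787441) = 15.2126%.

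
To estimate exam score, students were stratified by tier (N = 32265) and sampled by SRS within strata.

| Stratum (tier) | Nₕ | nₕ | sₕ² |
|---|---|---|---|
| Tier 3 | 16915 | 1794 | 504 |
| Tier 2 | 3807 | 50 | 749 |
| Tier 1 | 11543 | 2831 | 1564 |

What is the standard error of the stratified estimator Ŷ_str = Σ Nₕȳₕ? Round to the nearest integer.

Var(Ŷ_str) = Σₕ Nₕ²(1 − fₕ)sₕ²/nₕ.
Tier 3: 16915²·(1 − 1794/16915)·504/1794 = 7.1855599 × 10^7.
Tier 2: 3807²·(1 − 50/3807)·749/50 = 2.1425743 × 10^8.
Tier 1: 11543²·(1 − 2831/11543)·1564/2831 = 5.5556316 × 10^7.
Sum = 3.4166935 × 10^8.
SE = √(3.4166935 × 10^8) = 18484.

18484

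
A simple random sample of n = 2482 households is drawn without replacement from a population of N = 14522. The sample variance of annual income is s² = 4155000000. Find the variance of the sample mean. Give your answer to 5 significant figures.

1.3879 × 10^6

Under SRS without replacement, Var(ȳ) = (1 − f)·s²/n with f = n/N = 2482/14522 = 0.17091310.
Var(ȳ) = (1 − 0.17091310)·4155000000/2482 = 0.82908690·1.6740532 × 10^6 = 1.3879356 × 10^6.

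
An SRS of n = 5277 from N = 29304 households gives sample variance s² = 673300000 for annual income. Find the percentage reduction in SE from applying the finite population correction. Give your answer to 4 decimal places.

9.4504

f = n/N = 5277/29304 = 0.18007781.
SE_no-fpc = √(s²/n) = 357.19943; SE_fpc = √((1−f)s²/n) = 323.4425.
Ratio = √(1−f) = 0.90549555. Reduction = 100·(1 − 0.90549555) = 9.4504%.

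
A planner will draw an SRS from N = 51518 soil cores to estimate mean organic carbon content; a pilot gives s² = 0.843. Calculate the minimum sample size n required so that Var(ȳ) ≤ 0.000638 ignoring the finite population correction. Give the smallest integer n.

Without fpc, n₀ = s²/D = 0.843/0.000638 = 1321.3166.
Rounding up, n = 1322.

1322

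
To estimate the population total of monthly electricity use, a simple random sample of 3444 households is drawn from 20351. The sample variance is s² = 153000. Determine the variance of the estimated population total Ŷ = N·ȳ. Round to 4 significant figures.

1.529 × 10^10

Var(Ŷ) = N²·Var(ȳ) = N²·(1 − n/N)·s²/n.
f = 3444/20351 = 0.16923001; Var(ȳ) = 0.83076999·153000/3444 = 36.907029.
Var(Ŷ) = 20351² · 36.907029 = 1.5285533 × 10^10.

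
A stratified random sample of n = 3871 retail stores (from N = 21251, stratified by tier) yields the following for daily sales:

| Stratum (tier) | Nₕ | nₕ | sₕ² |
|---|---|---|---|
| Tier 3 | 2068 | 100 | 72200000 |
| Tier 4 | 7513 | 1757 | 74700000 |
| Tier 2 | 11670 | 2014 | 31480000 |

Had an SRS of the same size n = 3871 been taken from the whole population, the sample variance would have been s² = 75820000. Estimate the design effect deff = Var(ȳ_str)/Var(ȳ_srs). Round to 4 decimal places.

0.9038

Var(ȳ_str) = Σ Wₕ²(1−fₕ)sₕ²/nₕ with Wₕ = Nₕ/21251:
  Tier 3: (2068/21251)²·(1−100/2068)·72200000/100 = 6506.5996
  Tier 4: (7513/21251)²·(1−1757/7513)·74700000/1757 = 4071.2172
  Tier 2: (11670/21251)²·(1−2014/11670)·31480000/2014 = 3900.1798
  → Var(ȳ_str) = 14477.997.
Var(ȳ_srs) = (1 − 3871/21251)·75820000/3871 = 16018.838.
deff = 14477.997 / 16018.838 = 0.9038.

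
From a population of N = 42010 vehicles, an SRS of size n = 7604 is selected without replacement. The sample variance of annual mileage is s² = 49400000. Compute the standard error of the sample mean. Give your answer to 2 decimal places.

72.94

Under SRS without replacement, Var(ȳ) = (1 − f)·s²/n with f = n/N = 7604/42010 = 0.18100452.
Var(ȳ) = (1 − 0.18100452)·49400000/7604 = 0.81899548·6496.5807 = 5320.6702.
SE(ȳ) = √(5320.6702) = 72.94.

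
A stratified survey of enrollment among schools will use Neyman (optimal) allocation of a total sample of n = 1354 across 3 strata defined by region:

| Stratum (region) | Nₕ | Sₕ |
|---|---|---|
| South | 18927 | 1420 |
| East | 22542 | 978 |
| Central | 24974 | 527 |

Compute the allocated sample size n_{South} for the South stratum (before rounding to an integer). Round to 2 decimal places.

Neyman allocation: nₕ = n·NₕSₕ / Σⱼ NⱼSⱼ.
Σ NⱼSⱼ = 18927·1420 + 22542·978 + 24974·527 = 6.2083714 × 10^7.
n_{South} = 1354·18927·1420 / (6.2083714 × 10^7) = 586.15.

586.15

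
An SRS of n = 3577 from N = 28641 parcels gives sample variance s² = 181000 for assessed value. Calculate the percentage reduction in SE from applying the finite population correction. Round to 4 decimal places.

6.4527

f = n/N = 3577/28641 = 0.12489089.
SE_no-fpc = √(s²/n) = 7.1134424; SE_fpc = √((1−f)s²/n) = 6.6544309.
Ratio = √(1−f) = 0.93547267. Reduction = 100·(1 − 0.93547267) = 6.4527%.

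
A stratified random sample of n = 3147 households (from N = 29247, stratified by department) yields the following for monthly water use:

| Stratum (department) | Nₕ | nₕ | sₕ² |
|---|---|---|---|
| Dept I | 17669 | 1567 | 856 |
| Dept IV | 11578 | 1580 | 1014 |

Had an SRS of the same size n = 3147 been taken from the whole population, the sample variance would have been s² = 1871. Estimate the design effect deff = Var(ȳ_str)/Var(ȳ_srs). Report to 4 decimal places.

Var(ȳ_str) = Σ Wₕ²(1−fₕ)sₕ²/nₕ with Wₕ = Nₕ/29247:
  Dept I: (17669/29247)²·(1−1567/17669)·856/1567 = 0.18169121
  Dept IV: (11578/29247)²·(1−1580/11578)·1014/1580 = 0.086849015
  → Var(ȳ_str) = 0.26854023.
Var(ȳ_srs) = (1 − 3147/29247)·1871/3147 = 0.5305621.
deff = 0.26854023 / 0.5305621 = 0.5061.

0.5061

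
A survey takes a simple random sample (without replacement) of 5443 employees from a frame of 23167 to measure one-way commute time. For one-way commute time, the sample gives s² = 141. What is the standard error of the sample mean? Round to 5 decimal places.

0.14078

Under SRS without replacement, Var(ȳ) = (1 − f)·s²/n with f = n/N = 5443/23167 = 0.23494626.
Var(ȳ) = (1 − 0.23494626)·141/5443 = 0.76505374·0.025904832 = 0.019818589.
SE(ȳ) = √(0.019818589) = 0.14078.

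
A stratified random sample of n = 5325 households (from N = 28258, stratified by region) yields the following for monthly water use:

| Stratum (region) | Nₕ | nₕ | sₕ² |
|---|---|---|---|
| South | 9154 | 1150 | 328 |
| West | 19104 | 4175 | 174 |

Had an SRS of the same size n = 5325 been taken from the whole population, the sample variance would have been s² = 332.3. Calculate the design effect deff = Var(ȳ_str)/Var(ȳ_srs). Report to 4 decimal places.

0.8107

Var(ȳ_str) = Σ Wₕ²(1−fₕ)sₕ²/nₕ with Wₕ = Nₕ/28258:
  South: (9154/28258)²·(1−1150/9154)·328/1150 = 0.026170448
  West: (19104/28258)²·(1−4175/19104)·174/4175 = 0.014885552
  → Var(ȳ_str) = 0.041056.
Var(ȳ_srs) = (1 − 5325/28258)·332.3/5325 = 0.050644254.
deff = 0.041056 / 0.050644254 = 0.8107.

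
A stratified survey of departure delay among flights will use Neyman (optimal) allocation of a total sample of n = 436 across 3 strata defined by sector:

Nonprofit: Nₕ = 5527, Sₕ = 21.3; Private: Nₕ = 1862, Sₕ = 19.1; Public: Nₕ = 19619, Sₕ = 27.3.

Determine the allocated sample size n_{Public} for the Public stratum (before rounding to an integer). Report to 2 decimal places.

Neyman allocation: nₕ = n·NₕSₕ / Σⱼ NⱼSⱼ.
Σ NⱼSⱼ = 5527·21.3 + 1862·19.1 + 19619·27.3 = 688888.
n_{Public} = 436·19619·27.3 / 688888 = 338.98.

338.98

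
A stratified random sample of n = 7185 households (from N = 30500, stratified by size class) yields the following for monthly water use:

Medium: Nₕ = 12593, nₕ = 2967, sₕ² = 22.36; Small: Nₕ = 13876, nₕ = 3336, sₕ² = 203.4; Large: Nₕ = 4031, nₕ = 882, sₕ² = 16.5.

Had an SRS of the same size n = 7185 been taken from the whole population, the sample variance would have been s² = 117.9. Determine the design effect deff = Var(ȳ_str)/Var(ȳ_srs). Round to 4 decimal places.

0.8628

Var(ȳ_str) = Σ Wₕ²(1−fₕ)sₕ²/nₕ with Wₕ = Nₕ/30500:
  Medium: (12593/30500)²·(1−2967/12593)·22.36/2967 = 9.8204103 × 10^-4
  Small: (13876/30500)²·(1−3336/13876)·203.4/3336 = 0.009585839
  Large: (4031/30500)²·(1−882/4031)·16.5/882 = 2.552708 × 10^-4
  → Var(ȳ_str) = 0.010823151.
Var(ȳ_srs) = (1 − 7185/30500)·117.9/7185 = 0.012543612.
deff = 0.010823151 / 0.012543612 = 0.8628.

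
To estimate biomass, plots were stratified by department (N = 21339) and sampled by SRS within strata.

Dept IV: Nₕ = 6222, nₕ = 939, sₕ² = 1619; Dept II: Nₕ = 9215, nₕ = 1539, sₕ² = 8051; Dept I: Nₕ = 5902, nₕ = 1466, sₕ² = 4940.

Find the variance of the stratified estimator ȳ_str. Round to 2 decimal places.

Var(ȳ_str) = Σₕ Wₕ²(1 − fₕ)sₕ²/nₕ with Wₕ = Nₕ/N, N = 21339.
Dept IV: Wₕ = 0.29157880; term = 0.29157880²·(1 − 0.15091610)·1619/939 = 0.124464.
Dept II: Wₕ = 0.43183842; term = 0.43183842²·(1 − 0.16701031)·8051/1539 = 0.812631.
Dept I: Wₕ = 0.27658278; term = 0.27658278²·(1 − 0.24839038)·4940/1466 = 0.19374727.
Sum = 1.1308423.

1.13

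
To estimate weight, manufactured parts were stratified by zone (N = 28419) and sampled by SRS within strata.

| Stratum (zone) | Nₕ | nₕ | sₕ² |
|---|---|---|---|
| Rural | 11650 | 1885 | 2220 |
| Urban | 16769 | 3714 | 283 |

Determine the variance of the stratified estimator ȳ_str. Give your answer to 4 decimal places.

0.1865

Var(ȳ_str) = Σₕ Wₕ²(1 − fₕ)sₕ²/nₕ with Wₕ = Nₕ/N, N = 28419.
Rural: Wₕ = 0.40993701; term = 0.40993701²·(1 − 0.16180258)·2220/1885 = 0.16589076.
Urban: Wₕ = 0.59006299; term = 0.59006299²·(1 − 0.22148011)·283/3714 = 0.020654324.
Sum = 0.18654508.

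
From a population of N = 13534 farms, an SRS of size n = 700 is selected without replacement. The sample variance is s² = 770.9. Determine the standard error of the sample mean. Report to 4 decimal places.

Under SRS without replacement, Var(ȳ) = (1 − f)·s²/n with f = n/N = 700/13534 = 0.05172159.
Var(ȳ) = (1 − 0.05172159)·770.9/700 = 0.94827841·1.1012857 = 1.0443255.
SE(ȳ) = √(1.0443255) = 1.0219.

1.0219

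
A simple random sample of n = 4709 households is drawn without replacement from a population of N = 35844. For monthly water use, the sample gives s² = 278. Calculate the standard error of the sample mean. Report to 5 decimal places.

0.22645

Under SRS without replacement, Var(ȳ) = (1 − f)·s²/n with f = n/N = 4709/35844 = 0.13137485.
Var(ȳ) = (1 − 0.13137485)·278/4709 = 0.86862515·0.059035889 = 0.051280058.
SE(ȳ) = √(0.051280058) = 0.22645.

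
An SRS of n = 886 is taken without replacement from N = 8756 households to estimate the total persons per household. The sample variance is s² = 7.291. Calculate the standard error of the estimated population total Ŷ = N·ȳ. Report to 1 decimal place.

Var(Ŷ) = N²·Var(ȳ) = N²·(1 − n/N)·s²/n.
f = 886/8756 = 0.10118776; Var(ȳ) = 0.89881224·7.291/886 = 0.0073964335.
Var(Ŷ) = 8756² · 0.0073964335 = 567066.33.
SE(Ŷ) = √(567066.33) = 753.0.

753.0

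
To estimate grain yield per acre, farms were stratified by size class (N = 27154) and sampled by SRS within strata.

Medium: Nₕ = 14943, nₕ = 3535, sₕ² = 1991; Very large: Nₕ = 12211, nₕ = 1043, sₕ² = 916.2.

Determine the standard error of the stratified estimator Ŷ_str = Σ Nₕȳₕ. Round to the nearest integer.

Var(Ŷ_str) = Σₕ Nₕ²(1 − fₕ)sₕ²/nₕ.
Medium: 14943²·(1 − 3535/14943)·1991/3535 = 9.6012803 × 10^7.
Very large: 12211²·(1 − 1043/12211)·916.2/1043 = 1.1979332 × 10^8.
Sum = 2.1580612 × 10^8.
SE = √(2.1580612 × 10^8) = 14690.

14690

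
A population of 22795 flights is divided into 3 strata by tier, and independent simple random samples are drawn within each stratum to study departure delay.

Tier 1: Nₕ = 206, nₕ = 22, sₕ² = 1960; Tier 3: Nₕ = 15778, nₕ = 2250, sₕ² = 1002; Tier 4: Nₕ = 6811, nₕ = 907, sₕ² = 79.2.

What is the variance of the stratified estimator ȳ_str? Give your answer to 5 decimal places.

Var(ȳ_str) = Σₕ Wₕ²(1 − fₕ)sₕ²/nₕ with Wₕ = Nₕ/N, N = 22795.
Tier 1: Wₕ = 0.00903707; term = 0.00903707²·(1 − 0.10679612)·1960/22 = 0.0064988908.
Tier 3: Wₕ = 0.69216934; term = 0.69216934²·(1 − 0.14260363)·1002/2250 = 0.18293279.
Tier 4: Wₕ = 0.29879360; term = 0.29879360²·(1 − 0.13316694)·79.2/907 = 0.0067576537.
Sum = 0.19618933.

0.19619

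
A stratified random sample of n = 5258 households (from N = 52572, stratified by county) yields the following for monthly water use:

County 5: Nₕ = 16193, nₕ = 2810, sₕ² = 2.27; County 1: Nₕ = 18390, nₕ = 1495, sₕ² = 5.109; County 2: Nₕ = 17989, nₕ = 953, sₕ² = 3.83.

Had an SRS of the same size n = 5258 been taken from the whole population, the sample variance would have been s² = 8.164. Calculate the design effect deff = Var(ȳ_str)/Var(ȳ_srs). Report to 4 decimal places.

0.6391

Var(ȳ_str) = Σ Wₕ²(1−fₕ)sₕ²/nₕ with Wₕ = Nₕ/52572:
  County 5: (16193/52572)²·(1−2810/16193)·2.27/2810 = 6.3341936 × 10^-5
  County 1: (18390/52572)²·(1−1495/18390)·5.109/1495 = 3.8417194 × 10^-4
  County 2: (17989/52572)²·(1−953/17989)·3.83/953 = 4.4562703 × 10^-4
  → Var(ȳ_str) = 8.9314091 × 10^-4.
Var(ȳ_srs) = (1 − 5258/52572)·8.164/5258 = 0.0013973898.
deff = (8.9314091 × 10^-4) / 0.0013973898 = 0.6391.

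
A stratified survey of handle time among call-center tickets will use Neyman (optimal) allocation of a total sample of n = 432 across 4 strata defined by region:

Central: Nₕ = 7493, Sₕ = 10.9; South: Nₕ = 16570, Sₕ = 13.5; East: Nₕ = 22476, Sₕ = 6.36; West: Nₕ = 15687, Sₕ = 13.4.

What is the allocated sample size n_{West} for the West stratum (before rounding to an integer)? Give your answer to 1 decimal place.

137.9

Neyman allocation: nₕ = n·NₕSₕ / Σⱼ NⱼSⱼ.
Σ NⱼSⱼ = 7493·10.9 + 16570·13.5 + 22476·6.36 + 15687·13.4 = 658521.86.
n_{West} = 432·15687·13.4 / 658521.86 = 137.9.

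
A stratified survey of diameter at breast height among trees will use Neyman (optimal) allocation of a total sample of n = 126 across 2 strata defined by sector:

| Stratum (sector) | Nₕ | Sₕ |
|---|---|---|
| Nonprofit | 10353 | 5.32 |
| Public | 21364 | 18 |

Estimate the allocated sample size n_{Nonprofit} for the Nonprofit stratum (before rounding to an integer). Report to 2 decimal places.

15.79

Neyman allocation: nₕ = n·NₕSₕ / Σⱼ NⱼSⱼ.
Σ NⱼSⱼ = 10353·5.32 + 21364·18 = 439629.96.
n_{Nonprofit} = 126·10353·5.32 / 439629.96 = 15.79.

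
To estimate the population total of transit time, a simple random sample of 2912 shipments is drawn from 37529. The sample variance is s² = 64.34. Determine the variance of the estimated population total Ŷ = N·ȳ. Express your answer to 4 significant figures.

2.870 × 10^7

Var(Ŷ) = N²·Var(ȳ) = N²·(1 − n/N)·s²/n.
f = 2912/37529 = 0.07759333; Var(ȳ) = 0.92240667·64.34/2912 = 0.020380373.
Var(Ŷ) = 37529² · 0.020380373 = 2.8704244 × 10^7.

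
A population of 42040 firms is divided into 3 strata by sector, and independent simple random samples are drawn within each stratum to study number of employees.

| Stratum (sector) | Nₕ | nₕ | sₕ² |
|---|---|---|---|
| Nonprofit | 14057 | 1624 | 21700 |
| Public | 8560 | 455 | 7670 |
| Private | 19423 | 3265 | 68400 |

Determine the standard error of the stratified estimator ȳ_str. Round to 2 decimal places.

Var(ȳ_str) = Σₕ Wₕ²(1 − fₕ)sₕ²/nₕ with Wₕ = Nₕ/N, N = 42040.
Nonprofit: Wₕ = 0.33437203; term = 0.33437203²·(1 − 0.11552963)·21700/1624 = 1.321347.
Public: Wₕ = 0.20361560; term = 0.20361560²·(1 − 0.05315421)·7670/455 = 0.66173688.
Private: Wₕ = 0.46201237; term = 0.46201237²·(1 − 0.16809968)·68400/3265 = 3.7200726.
Sum = 5.7031565.
SE = √(5.7031565) = 2.39.

2.39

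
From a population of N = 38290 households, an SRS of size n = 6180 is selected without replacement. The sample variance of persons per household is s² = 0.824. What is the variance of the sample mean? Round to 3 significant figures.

1.12 × 10^-4

Under SRS without replacement, Var(ȳ) = (1 − f)·s²/n with f = n/N = 6180/38290 = 0.16139984.
Var(ȳ) = (1 − 0.16139984)·0.824/6180 = 0.83860016·1.3333333 × 10^-4 = 1.1181335 × 10^-4.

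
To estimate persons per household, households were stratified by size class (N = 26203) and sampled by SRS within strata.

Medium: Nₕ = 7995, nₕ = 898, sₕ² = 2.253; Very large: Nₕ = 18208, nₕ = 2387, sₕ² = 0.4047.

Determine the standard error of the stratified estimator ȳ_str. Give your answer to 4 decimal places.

0.0167

Var(ȳ_str) = Σₕ Wₕ²(1 − fₕ)sₕ²/nₕ with Wₕ = Nₕ/N, N = 26203.
Medium: Wₕ = 0.30511773; term = 0.30511773²·(1 − 0.11232020)·2.253/898 = 2.0733666 × 10^-4.
Very large: Wₕ = 0.69488227; term = 0.69488227²·(1 − 0.13109622)·0.4047/2387 = 7.1133623 × 10^-5.
Sum = 2.7847028 × 10^-4.
SE = √(2.7847028 × 10^-4) = 0.0167.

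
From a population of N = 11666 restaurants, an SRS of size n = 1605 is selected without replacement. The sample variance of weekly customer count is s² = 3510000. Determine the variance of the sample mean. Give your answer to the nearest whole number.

Under SRS without replacement, Var(ȳ) = (1 − f)·s²/n with f = n/N = 1605/11666 = 0.13757929.
Var(ȳ) = (1 − 0.13757929)·3510000/1605 = 0.86242071·2186.9159 = 1886.0416.

1886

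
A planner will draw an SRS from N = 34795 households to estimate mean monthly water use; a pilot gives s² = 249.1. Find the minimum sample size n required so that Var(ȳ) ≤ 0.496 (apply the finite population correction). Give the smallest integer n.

Without fpc, n₀ = s²/D = 249.1/0.496 = 502.2177.
With fpc, (1 − n/N)·s²/n ≤ D requires n ≥ n₀/(1 + n₀/N) = 502.2177/(1 + 502.2177/34795) = 495.0720.
Rounding up, n = 496.

496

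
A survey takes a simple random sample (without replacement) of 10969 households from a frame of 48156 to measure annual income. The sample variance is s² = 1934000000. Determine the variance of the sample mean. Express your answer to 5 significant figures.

136150

Under SRS without replacement, Var(ȳ) = (1 − f)·s²/n with f = n/N = 10969/48156 = 0.22778055.
Var(ȳ) = (1 − 0.22778055)·1934000000/10969 = 0.77221945·176315.07 = 136153.93.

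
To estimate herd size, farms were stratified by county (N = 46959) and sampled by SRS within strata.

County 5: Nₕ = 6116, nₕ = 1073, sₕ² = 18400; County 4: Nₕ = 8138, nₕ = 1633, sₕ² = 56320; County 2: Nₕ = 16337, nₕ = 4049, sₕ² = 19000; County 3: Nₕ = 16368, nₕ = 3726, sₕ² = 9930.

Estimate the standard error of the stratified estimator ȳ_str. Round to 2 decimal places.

1.32

Var(ȳ_str) = Σₕ Wₕ²(1 − fₕ)sₕ²/nₕ with Wₕ = Nₕ/N, N = 46959.
County 5: Wₕ = 0.13024127; term = 0.13024127²·(1 − 0.17544147)·18400/1073 = 0.23984842.
County 4: Wₕ = 0.17330011; term = 0.17330011²·(1 − 0.20066355)·56320/1633 = 0.82794935.
County 2: Wₕ = 0.34789923; term = 0.34789923²·(1 − 0.24784232)·19000/4049 = 0.42719057.
County 3: Wₕ = 0.34855938; term = 0.34855938²·(1 − 0.22763930)·9930/3726 = 0.25008067.
Sum = 1.745069.
SE = √(1.745069) = 1.32.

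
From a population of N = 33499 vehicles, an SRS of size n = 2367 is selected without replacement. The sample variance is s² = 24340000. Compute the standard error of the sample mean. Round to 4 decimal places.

97.7572

Under SRS without replacement, Var(ȳ) = (1 − f)·s²/n with f = n/N = 2367/33499 = 0.07065883.
Var(ȳ) = (1 − 0.07065883)·24340000/2367 = 0.92934117·10283.059 = 9556.4699.
SE(ȳ) = √(9556.4699) = 97.7572.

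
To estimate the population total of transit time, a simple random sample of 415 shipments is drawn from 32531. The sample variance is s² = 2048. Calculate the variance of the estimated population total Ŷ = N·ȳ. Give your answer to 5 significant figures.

Var(Ŷ) = N²·Var(ȳ) = N²·(1 − n/N)·s²/n.
f = 415/32531 = 0.01275706; Var(ȳ) = 0.98724294·2048/415 = 4.8719844.
Var(Ŷ) = 32531² · 4.8719844 = 5.1558553 × 10^9.

5.1559 × 10^9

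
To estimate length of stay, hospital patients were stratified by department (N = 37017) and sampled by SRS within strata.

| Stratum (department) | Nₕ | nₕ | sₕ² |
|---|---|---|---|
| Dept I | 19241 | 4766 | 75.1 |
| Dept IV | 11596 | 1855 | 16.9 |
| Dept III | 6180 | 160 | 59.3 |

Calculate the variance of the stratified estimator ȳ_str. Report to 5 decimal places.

Var(ȳ_str) = Σₕ Wₕ²(1 − fₕ)sₕ²/nₕ with Wₕ = Nₕ/N, N = 37017.
Dept I: Wₕ = 0.51978821; term = 0.51978821²·(1 − 0.24770022)·75.1/4766 = 0.0032027989.
Dept IV: Wₕ = 0.31326147; term = 0.31326147²·(1 − 0.15996895)·16.9/1855 = 7.5102104 × 10^-4.
Dept III: Wₕ = 0.16695032; term = 0.16695032²·(1 − 0.02588997)·59.3/160 = 0.010062763.
Sum = 0.014016583.

0.01402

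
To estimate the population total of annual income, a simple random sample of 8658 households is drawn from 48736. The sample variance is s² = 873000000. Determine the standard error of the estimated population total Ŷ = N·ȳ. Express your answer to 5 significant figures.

Var(Ŷ) = N²·Var(ȳ) = N²·(1 − n/N)·s²/n.
f = 8658/48736 = 0.17765102; Var(ȳ) = 0.82234898·873000000/8658 = 82918.764.
Var(Ŷ) = 48736² · 82918.764 = 1.9694846 × 10^14.
SE(Ŷ) = √(1.9694846 × 10^14) = 1.4034 × 10^7.

1.4034 × 10^7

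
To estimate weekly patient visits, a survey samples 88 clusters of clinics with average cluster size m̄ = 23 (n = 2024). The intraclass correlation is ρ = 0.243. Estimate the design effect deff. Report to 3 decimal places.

deff = 1 + (23 − 1)·0.243 = 1 + 5.346 = 6.346.

6.346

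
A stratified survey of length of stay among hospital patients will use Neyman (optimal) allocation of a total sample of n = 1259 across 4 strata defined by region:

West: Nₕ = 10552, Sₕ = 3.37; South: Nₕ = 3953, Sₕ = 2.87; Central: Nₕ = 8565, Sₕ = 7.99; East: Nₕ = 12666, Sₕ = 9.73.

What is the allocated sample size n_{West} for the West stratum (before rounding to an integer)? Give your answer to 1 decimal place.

187.7

Neyman allocation: nₕ = n·NₕSₕ / Σⱼ NⱼSⱼ.
Σ NⱼSⱼ = 10552·3.37 + 3953·2.87 + 8565·7.99 + 12666·9.73 = 238579.88.
n_{West} = 1259·10552·3.37 / 238579.88 = 187.7.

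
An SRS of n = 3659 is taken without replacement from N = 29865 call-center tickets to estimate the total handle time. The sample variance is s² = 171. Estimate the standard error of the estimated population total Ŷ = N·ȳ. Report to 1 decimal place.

6047.8

Var(Ŷ) = N²·Var(ȳ) = N²·(1 − n/N)·s²/n.
f = 3659/29865 = 0.12251800; Var(ȳ) = 0.87748200·171/3659 = 0.041008314.
Var(Ŷ) = 29865² · 0.041008314 = 3.6576063 × 10^7.
SE(Ŷ) = √(3.6576063 × 10^7) = 6047.8.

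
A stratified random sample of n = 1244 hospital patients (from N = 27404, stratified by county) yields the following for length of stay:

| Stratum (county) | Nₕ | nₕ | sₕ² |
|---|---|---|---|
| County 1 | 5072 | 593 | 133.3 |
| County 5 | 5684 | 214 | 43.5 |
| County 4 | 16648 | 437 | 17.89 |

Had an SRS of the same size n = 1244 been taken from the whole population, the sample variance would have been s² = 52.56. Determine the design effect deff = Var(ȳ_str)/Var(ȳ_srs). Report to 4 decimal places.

Var(ȳ_str) = Σ Wₕ²(1−fₕ)sₕ²/nₕ with Wₕ = Nₕ/27404:
  County 1: (5072/27404)²·(1−593/5072)·133.3/593 = 0.0067999833
  County 5: (5684/27404)²·(1−214/5684)·43.5/214 = 0.0084156751
  County 4: (16648/27404)²·(1−437/16648)·17.89/437 = 0.014712039
  → Var(ȳ_str) = 0.029927697.
Var(ȳ_srs) = (1 − 1244/27404)·52.56/1244 = 0.040332836.
deff = 0.029927697 / 0.040332836 = 0.7420.

0.7420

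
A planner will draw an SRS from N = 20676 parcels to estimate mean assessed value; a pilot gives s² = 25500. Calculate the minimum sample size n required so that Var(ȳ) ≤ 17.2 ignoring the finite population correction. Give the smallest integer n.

Without fpc, n₀ = s²/D = 25500/17.2 = 1482.5581.
Rounding up, n = 1483.

1483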